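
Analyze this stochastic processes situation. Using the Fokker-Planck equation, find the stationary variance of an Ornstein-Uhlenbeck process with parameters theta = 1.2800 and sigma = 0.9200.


Stationary variance = sigma^2 / (2*theta)
= 0.9200^2 / (2*1.2800)
= 0.8464 / 2.5600
= 0.3306

0.3306


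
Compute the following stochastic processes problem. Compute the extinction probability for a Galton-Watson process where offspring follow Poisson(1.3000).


Since mu = 1.3000 > 1, extinction prob q < 1.
Solve s = exp(mu*(s-1)) iteratively.
q = 0.5770

0.5770


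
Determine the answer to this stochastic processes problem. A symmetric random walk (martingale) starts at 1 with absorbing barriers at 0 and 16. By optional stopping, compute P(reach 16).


By optional stopping theorem: E(M at tau) = M(0) = 1
P(hit 16)*16 + P(hit 0)*0 = 1
P(hit 16) = (1 - 0)/(16 - 0) = 1/16 = 0.0625

0.0625


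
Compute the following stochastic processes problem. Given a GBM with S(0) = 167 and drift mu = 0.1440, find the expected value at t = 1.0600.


E[S(t)] = S(0) * exp(mu * t)
= 167 * exp(0.1440 * 1.0600)
= 167 * 1.1649
= 194.5392

194.5392


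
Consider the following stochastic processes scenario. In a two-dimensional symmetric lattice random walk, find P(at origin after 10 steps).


P = C(10,5)^2 / 4^10
= 252^2 / 1048576
= 63504 / 1048576
= 0.0606

0.0606


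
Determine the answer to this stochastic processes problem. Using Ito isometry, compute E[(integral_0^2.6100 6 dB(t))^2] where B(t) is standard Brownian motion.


By Ito isometry: E[(int f dB)^2] = int f^2 dt
= 6^2 * 2.6100
= 36 * 2.6100 = 93.9600

93.9600


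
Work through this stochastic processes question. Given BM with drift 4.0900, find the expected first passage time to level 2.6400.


Expected first passage time = a/mu
= 2.6400/4.0900
= 0.6455

0.6455


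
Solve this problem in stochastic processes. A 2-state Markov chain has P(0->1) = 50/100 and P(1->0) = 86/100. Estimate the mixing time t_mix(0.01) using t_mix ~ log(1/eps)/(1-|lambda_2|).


lambda_2 = |1 - p01 - p10| = |1 - 0.5000 - 0.8600| = 0.3600
t_mix ~ log(1/eps)/(1 - |lambda_2|)
= log(100)/(1 - 0.3600) = 4.6052/0.6400
= 7.1956

7.1956


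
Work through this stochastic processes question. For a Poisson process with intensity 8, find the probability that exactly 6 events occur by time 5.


P(N(t)=k) = (lambda*t)^k * exp(-lambda*t) / k!
lambda*t = 40
= 40^6 * exp(-40) / 6!
= 4096000000 * 4.2484e-18 / 720
= 2.4168e-11

2.4168e-11


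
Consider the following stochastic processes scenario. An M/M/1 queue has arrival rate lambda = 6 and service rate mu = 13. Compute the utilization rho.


rho = lambda/mu
= 6/13
= 0.4615

0.4615


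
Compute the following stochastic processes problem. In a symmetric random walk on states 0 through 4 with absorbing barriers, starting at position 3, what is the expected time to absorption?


For symmetric RW on 0,...,N with absorbing barriers, E(i) = i*(N-i)
E(3) = 3 * 1 = 3

3


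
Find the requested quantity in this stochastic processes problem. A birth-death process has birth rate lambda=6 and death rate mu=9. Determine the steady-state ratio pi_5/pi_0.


For birth-death process, pi_n/pi_0 = (lambda/mu)^n
= (6/9)^5
= 0.1317

0.1317


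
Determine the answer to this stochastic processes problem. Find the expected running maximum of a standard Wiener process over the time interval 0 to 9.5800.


E(max B(s)) = sqrt(2t/pi)
= sqrt(2*9.5800/pi)
= sqrt(6.0988)
= 2.4696

2.4696


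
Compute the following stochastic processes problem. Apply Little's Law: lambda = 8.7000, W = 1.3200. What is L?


Little's Law: L = lambda * W
= 8.7000 * 1.3200
= 11.4840

11.4840


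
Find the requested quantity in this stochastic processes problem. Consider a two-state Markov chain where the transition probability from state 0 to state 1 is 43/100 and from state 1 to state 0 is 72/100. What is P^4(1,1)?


Computing P^4 by matrix multiplication.
P = [[0.5700, 0.4300], [0.7200, 0.2800]]
After raising P to the power 4:
P^4(1,1) = 0.3742

0.3742


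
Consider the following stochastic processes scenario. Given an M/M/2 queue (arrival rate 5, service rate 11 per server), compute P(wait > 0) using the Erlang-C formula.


a = lambda/mu = 0.4545
rho = a/c = 0.2273
Erlang-C formula applied:
C(c,a) = 0.0842

0.0842


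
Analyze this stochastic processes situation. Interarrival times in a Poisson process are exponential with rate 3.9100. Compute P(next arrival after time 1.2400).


P(X > t) = exp(-lambda * t)
= exp(-3.9100 * 1.2400)
= exp(-4.8484) = 0.0078

0.0078


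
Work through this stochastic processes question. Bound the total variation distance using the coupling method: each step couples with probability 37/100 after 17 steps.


TV distance bound <= (1-delta)^n
= (1 - 0.3700)^17
= 0.6300^17
= 3.8796e-04

3.8796e-04


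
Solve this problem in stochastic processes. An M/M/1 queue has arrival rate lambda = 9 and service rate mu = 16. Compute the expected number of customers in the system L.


rho = 9/16 = 0.5625
L = rho/(1-rho)
= 0.5625/0.4375
= 1.2857

1.2857


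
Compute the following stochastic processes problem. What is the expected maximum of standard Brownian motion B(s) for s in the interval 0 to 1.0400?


E(max B(s)) = sqrt(2t/pi)
= sqrt(2*1.0400/pi)
= sqrt(0.6621)
= 0.8137

0.8137


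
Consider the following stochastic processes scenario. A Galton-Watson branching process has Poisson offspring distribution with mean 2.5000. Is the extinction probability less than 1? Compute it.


Since mu = 2.5000 > 1, extinction prob q < 1.
Solve s = exp(mu*(s-1)) iteratively.
q = 0.1074

0.1074


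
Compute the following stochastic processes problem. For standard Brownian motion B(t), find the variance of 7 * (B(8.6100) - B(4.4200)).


Var(alpha*(B(t)-B(s))) = alpha^2 * (t-s)
= 7^2 * (8.6100 - 4.4200)
= 49 * 4.1900
= 205.3100

205.3100


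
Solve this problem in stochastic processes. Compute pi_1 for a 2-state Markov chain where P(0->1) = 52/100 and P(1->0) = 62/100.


Stationary distribution: pi_0 = p10/(p01+p10), pi_1 = p01/(p01+p10)
p01 = 0.5200, p10 = 0.6200
pi_1 = 0.4561

0.4561


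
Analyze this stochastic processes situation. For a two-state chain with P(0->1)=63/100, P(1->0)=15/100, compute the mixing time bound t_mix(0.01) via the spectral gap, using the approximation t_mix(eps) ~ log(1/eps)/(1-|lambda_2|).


lambda_2 = |1 - p01 - p10| = |1 - 0.6300 - 0.1500| = 0.2200
t_mix ~ log(1/eps)/(1 - |lambda_2|)
= log(100)/(1 - 0.2200) = 4.6052/0.7800
= 5.9041

5.9041


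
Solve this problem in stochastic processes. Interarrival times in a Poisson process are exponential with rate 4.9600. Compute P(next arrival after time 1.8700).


P(X > t) = exp(-lambda * t)
= exp(-4.9600 * 1.8700)
= exp(-9.2752) = 9.3720e-05

9.3720e-05


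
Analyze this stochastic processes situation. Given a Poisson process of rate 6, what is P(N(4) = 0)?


P(N(t)=k) = (lambda*t)^k * exp(-lambda*t) / k!
lambda*t = 24
= 24^0 * exp(-24) / 0!
= 1 * 3.7751e-11 / 1
= 3.7751e-11

3.7751e-11


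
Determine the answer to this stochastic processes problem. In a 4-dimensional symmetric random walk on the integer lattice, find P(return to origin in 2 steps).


P(return in 2 steps) = P(reverse first step) = 1/(2d)
= 1/8
= 0.1250

0.1250


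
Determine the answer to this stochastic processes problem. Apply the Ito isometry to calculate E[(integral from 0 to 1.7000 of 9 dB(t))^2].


By Ito isometry: E[(int f dB)^2] = int f^2 dt
= 9^2 * 1.7000
= 81 * 1.7000 = 137.7000

137.7000


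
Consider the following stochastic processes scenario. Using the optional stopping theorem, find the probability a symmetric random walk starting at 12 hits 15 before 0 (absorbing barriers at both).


By optional stopping theorem: E(M at tau) = M(0) = 12
P(hit 15)*15 + P(hit 0)*0 = 12
P(hit 15) = (12 - 0)/(15 - 0) = 4/5 = 0.8000

0.8000


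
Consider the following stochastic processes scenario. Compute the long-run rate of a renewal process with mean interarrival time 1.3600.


Long-run renewal rate = 1/E(X)
= 1/1.3600
= 0.7353

0.7353


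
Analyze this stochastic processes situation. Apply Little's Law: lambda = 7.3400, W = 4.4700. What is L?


Little's Law: L = lambda * W
= 7.3400 * 4.4700
= 32.8098

32.8098


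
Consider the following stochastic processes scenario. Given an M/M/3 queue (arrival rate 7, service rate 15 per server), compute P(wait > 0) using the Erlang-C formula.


a = lambda/mu = 0.4667
rho = a/c = 0.1556
Erlang-C formula applied:
C(c,a) = 0.0126

0.0126


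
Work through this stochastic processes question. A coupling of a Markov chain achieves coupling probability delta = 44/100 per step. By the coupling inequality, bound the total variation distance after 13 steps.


TV distance bound <= (1-delta)^n
= (1 - 0.4400)^13
= 0.5600^13
= 5.3265e-04

5.3265e-04


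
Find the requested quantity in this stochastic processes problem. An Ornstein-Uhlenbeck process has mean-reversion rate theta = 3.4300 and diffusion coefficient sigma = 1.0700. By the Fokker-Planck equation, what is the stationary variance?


Stationary variance = sigma^2 / (2*theta)
= 1.0700^2 / (2*3.4300)
= 1.1449 / 6.8600
= 0.1669

0.1669


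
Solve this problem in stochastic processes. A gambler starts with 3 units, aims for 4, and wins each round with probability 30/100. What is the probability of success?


Gambler's ruin formula:
r = q/p = 0.7000/0.3000 = 2.3333
P(win) = (1 - r^i)/(1 - r^N)
= (1 - 2.3333^3)/(1 - 2.3333^4)
= 0.4086

0.4086


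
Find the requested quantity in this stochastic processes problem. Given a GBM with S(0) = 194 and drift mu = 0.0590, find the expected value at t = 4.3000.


E[S(t)] = S(0) * exp(mu * t)
= 194 * exp(0.0590 * 4.3000)
= 194 * 1.2888
= 250.0243

250.0243


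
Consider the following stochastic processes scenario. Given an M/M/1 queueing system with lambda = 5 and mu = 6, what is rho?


rho = lambda/mu
= 5/6
= 0.8333

0.8333


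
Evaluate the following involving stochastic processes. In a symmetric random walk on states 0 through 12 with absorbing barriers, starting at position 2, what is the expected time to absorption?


For symmetric RW on 0,...,N with absorbing barriers, E(i) = i*(N-i)
E(2) = 2 * 10 = 20

20


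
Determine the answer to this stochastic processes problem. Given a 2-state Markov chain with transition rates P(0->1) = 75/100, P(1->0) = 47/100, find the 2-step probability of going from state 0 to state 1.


Computing P^2 by matrix multiplication.
P = [[0.2500, 0.7500], [0.4700, 0.5300]]
After raising P to the power 2:
P^2(0,1) = 0.5850

0.5850


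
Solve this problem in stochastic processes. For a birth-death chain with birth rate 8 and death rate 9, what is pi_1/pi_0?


For birth-death process, pi_n/pi_0 = (lambda/mu)^n
= (8/9)^1
= 0.8889

0.8889


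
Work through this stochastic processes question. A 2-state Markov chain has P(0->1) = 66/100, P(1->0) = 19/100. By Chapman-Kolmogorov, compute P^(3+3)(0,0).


P^6 = P^3 * P^3
Computing via matrix multiplication of the transition matrix.
Entry (0,0) of P^6 = 0.2235

0.2235


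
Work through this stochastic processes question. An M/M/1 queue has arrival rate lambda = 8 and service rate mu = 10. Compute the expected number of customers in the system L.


rho = 8/10 = 0.8000
L = rho/(1-rho)
= 0.8000/0.2000
= 4.0000

4.0000


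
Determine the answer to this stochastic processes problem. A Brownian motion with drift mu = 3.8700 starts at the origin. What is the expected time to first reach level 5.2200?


Expected first passage time = a/mu
= 5.2200/3.8700
= 1.3488

1.3488


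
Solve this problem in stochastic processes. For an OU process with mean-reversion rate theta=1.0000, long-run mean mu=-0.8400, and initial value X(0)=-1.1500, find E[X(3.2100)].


E[X(t)] = mu + (X(0) - mu)*exp(-theta*t)
= -0.8400 + (-1.1500 - -0.8400)*exp(-1.0000*3.2100)
= -0.8400 + -0.3100 * 0.0404
= -0.8525

-0.8525


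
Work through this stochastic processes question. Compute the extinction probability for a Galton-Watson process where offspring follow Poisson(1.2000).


Since mu = 1.2000 > 1, extinction prob q < 1.
Solve s = exp(mu*(s-1)) iteratively.
q = 0.6863

0.6863


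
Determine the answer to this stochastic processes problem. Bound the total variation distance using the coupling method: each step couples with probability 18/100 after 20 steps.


TV distance bound <= (1-delta)^n
= (1 - 0.1800)^20
= 0.8200^20
= 0.0189

0.0189


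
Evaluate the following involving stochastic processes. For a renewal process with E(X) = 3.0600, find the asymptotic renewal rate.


Long-run renewal rate = 1/E(X)
= 1/3.0600
= 0.3268

0.3268


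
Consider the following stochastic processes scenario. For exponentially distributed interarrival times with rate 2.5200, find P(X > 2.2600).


P(X > t) = exp(-lambda * t)
= exp(-2.5200 * 2.2600)
= exp(-5.6952) = 0.0034

0.0034


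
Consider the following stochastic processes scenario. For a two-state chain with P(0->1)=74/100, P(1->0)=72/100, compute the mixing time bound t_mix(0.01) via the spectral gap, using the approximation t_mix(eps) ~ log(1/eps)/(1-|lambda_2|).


lambda_2 = |1 - p01 - p10| = |1 - 0.7400 - 0.7200| = 0.4600
t_mix ~ log(1/eps)/(1 - |lambda_2|)
= log(100)/(1 - 0.4600) = 4.6052/0.5400
= 8.5281

8.5281


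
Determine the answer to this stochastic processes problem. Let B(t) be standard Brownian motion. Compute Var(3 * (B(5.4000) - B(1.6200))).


Var(alpha*(B(t)-B(s))) = alpha^2 * (t-s)
= 3^2 * (5.4000 - 1.6200)
= 9 * 3.7800
= 34.0200

34.0200


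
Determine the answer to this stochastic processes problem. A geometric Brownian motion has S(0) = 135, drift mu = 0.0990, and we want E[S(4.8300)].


E[S(t)] = S(0) * exp(mu * t)
= 135 * exp(0.0990 * 4.8300)
= 135 * 1.6131
= 217.7712

217.7712


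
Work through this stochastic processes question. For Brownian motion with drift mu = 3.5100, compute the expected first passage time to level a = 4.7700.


Expected first passage time = a/mu
= 4.7700/3.5100
= 1.3590

1.3590


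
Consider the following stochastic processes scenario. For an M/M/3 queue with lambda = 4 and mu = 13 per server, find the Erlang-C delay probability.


a = lambda/mu = 0.3077
rho = a/c = 0.1026
Erlang-C formula applied:
C(c,a) = 0.0040

0.0040


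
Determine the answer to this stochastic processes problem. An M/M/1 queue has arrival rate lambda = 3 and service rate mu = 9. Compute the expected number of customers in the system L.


rho = 3/9 = 0.3333
L = rho/(1-rho)
= 0.3333/0.6667
= 0.5000

0.5000


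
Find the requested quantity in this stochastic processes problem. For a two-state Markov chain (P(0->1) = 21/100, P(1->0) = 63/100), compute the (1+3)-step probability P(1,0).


P^4 = P^1 * P^3
Computing via matrix multiplication of the transition matrix.
Entry (1,0) of P^4 = 0.7495

0.7495


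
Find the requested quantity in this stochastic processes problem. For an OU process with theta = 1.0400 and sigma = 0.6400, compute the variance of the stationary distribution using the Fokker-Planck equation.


Stationary variance = sigma^2 / (2*theta)
= 0.6400^2 / (2*1.0400)
= 0.4096 / 2.0800
= 0.1969

0.1969


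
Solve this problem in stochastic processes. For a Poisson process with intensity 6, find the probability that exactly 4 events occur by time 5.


P(N(t)=k) = (lambda*t)^k * exp(-lambda*t) / k!
lambda*t = 30
= 30^4 * exp(-30) / 4!
= 810000 * 9.3576e-14 / 24
= 3.1582e-09

3.1582e-09


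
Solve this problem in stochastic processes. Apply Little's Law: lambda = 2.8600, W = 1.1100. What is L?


Little's Law: L = lambda * W
= 2.8600 * 1.1100
= 3.1746

3.1746


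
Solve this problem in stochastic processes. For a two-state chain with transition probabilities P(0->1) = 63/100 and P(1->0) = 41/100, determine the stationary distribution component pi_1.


Stationary distribution: pi_0 = p10/(p01+p10), pi_1 = p01/(p01+p10)
p01 = 0.6300, p10 = 0.4100
pi_1 = 0.6058

0.6058


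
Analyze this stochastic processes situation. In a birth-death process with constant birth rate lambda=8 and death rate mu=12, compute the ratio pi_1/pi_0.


For birth-death process, pi_n/pi_0 = (lambda/mu)^n
= (8/12)^1
= 0.6667

0.6667


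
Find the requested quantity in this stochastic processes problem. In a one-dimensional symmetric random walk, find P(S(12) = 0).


P(S(12) = 0) = C(12,6) / 4^6
= 924 / 4096
= 0.2256

0.2256


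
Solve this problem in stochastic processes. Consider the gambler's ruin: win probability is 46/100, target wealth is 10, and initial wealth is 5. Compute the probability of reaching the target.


Gambler's ruin formula:
r = q/p = 0.5400/0.4600 = 1.1739
P(win) = (1 - r^i)/(1 - r^N)
= (1 - 1.1739^5)/(1 - 1.1739^10)
= 0.3097

0.3097


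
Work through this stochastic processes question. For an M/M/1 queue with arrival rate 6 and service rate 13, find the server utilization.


rho = lambda/mu
= 6/13
= 0.4615

0.4615


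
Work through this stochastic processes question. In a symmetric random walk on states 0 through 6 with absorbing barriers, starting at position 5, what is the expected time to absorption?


For symmetric RW on 0,...,N with absorbing barriers, E(i) = i*(N-i)
E(5) = 5 * 1 = 5

5


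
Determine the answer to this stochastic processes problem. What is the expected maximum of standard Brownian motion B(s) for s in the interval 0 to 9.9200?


E(max B(s)) = sqrt(2t/pi)
= sqrt(2*9.9200/pi)
= sqrt(6.3153)
= 2.5130

2.5130


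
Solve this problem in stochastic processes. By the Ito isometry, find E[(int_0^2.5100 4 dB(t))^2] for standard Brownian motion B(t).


By Ito isometry: E[(int f dB)^2] = int f^2 dt
= 4^2 * 2.5100
= 16 * 2.5100 = 40.1600

40.1600


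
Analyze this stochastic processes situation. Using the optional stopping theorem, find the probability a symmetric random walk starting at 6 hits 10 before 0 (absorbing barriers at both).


By optional stopping theorem: E(M at tau) = M(0) = 6
P(hit 10)*10 + P(hit 0)*0 = 6
P(hit 10) = (6 - 0)/(10 - 0) = 3/5 = 0.6000

0.6000


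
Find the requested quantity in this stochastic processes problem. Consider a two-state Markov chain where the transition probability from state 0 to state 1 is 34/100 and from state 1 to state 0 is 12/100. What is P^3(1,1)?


Computing P^3 by matrix multiplication.
P = [[0.6600, 0.3400], [0.1200, 0.8800]]
After raising P to the power 3:
P^3(1,1) = 0.7802

0.7802


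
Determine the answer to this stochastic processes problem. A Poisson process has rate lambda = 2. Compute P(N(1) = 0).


P(N(t)=k) = (lambda*t)^k * exp(-lambda*t) / k!
lambda*t = 2
= 2^0 * exp(-2) / 0!
= 1 * 0.1353 / 1
= 0.1353

0.1353


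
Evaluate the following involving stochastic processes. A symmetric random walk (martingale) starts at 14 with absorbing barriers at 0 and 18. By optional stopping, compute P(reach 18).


By optional stopping theorem: E(M at tau) = M(0) = 14
P(hit 18)*18 + P(hit 0)*0 = 14
P(hit 18) = (14 - 0)/(18 - 0) = 7/9 = 0.7778

0.7778


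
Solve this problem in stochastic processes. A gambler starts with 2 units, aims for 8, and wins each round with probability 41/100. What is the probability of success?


Gambler's ruin formula:
r = q/p = 0.5900/0.4100 = 1.4390
P(win) = (1 - r^i)/(1 - r^N)
= (1 - 1.4390^2)/(1 - 1.4390^8)
= 0.0616

0.0616


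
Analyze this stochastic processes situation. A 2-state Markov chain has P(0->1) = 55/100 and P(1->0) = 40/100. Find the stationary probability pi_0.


Stationary distribution: pi_0 = p10/(p01+p10), pi_1 = p01/(p01+p10)
p01 = 0.5500, p10 = 0.4000
pi_0 = 0.4211

0.4211


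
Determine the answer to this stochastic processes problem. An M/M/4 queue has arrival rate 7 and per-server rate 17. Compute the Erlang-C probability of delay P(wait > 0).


a = lambda/mu = 0.4118
rho = a/c = 0.1029
Erlang-C formula applied:
C(c,a) = 8.8456e-04

8.8456e-04


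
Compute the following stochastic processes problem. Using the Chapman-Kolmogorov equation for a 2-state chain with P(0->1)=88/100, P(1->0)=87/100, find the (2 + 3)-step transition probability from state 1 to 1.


P^5 = P^2 * P^3
Computing via matrix multiplication of the transition matrix.
Entry (1,1) of P^5 = 0.3849

0.3849


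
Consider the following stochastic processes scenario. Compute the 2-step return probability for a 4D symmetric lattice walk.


P(return in 2 steps) = P(reverse first step) = 1/(2d)
= 1/8
= 0.1250

0.1250


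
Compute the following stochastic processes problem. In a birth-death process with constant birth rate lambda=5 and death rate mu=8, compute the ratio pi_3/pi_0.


For birth-death process, pi_n/pi_0 = (lambda/mu)^n
= (5/8)^3
= 0.2441

0.2441


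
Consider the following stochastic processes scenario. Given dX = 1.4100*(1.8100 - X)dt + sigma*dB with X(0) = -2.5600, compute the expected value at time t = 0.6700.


E[X(t)] = mu + (X(0) - mu)*exp(-theta*t)
= 1.8100 + (-2.5600 - 1.8100)*exp(-1.4100*0.6700)
= 1.8100 + -4.3700 * 0.3888
= 0.1110

0.1110


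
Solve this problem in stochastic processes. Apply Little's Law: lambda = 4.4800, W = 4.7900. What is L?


Little's Law: L = lambda * W
= 4.4800 * 4.7900
= 21.4592

21.4592


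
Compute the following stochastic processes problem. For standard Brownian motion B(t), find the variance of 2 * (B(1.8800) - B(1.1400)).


Var(alpha*(B(t)-B(s))) = alpha^2 * (t-s)
= 2^2 * (1.8800 - 1.1400)
= 4 * 0.7400
= 2.9600

2.9600


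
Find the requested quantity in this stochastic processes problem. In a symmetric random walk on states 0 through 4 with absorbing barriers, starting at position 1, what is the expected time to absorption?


For symmetric RW on 0,...,N with absorbing barriers, E(i) = i*(N-i)
E(1) = 1 * 3 = 3

3


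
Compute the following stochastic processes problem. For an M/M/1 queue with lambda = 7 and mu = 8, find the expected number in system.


rho = 7/8 = 0.8750
L = rho/(1-rho)
= 0.8750/0.1250
= 7.0000

7.0000


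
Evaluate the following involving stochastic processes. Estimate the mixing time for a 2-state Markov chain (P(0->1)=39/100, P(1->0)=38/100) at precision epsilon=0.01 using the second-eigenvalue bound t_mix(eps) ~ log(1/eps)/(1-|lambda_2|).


lambda_2 = |1 - p01 - p10| = |1 - 0.3900 - 0.3800| = 0.2300
t_mix ~ log(1/eps)/(1 - |lambda_2|)
= log(100)/(1 - 0.2300) = 4.6052/0.7700
= 5.9807

5.9807


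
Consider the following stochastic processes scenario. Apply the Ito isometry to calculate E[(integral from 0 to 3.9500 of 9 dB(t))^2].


By Ito isometry: E[(int f dB)^2] = int f^2 dt
= 9^2 * 3.9500
= 81 * 3.9500 = 319.9500

319.9500


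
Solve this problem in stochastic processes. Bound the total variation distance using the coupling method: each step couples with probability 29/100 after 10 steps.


TV distance bound <= (1-delta)^n
= (1 - 0.2900)^10
= 0.7100^10
= 0.0326

0.0326


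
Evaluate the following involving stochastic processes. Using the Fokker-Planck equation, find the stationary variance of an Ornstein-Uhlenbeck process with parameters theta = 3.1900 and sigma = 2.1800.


Stationary variance = sigma^2 / (2*theta)
= 2.1800^2 / (2*3.1900)
= 4.7524 / 6.3800
= 0.7449

0.7449


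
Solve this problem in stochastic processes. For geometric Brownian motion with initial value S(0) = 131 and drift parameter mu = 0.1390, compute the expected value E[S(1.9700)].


E[S(t)] = S(0) * exp(mu * t)
= 131 * exp(0.1390 * 1.9700)
= 131 * 1.3150
= 172.2639

172.2639


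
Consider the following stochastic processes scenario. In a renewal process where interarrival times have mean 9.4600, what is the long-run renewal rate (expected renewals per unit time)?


Long-run renewal rate = 1/E(X)
= 1/9.4600
= 0.1057

0.1057


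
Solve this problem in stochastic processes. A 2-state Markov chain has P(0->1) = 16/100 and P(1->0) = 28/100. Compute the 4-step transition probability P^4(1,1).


Computing P^4 by matrix multiplication.
P = [[0.8400, 0.1600], [0.2800, 0.7200]]
After raising P to the power 4:
P^4(1,1) = 0.4262

0.4262


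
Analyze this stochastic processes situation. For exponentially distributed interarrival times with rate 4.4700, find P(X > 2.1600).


P(X > t) = exp(-lambda * t)
= exp(-4.4700 * 2.1600)
= exp(-9.6552) = 6.4091e-05

6.4091e-05


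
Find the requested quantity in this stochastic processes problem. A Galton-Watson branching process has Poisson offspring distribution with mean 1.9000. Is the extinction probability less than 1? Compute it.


Since mu = 1.9000 > 1, extinction prob q < 1.
Solve s = exp(mu*(s-1)) iteratively.
q = 0.2328

0.2328


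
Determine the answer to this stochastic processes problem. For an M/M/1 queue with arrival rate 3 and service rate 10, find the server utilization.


rho = lambda/mu
= 3/10
= 0.3000

0.3000


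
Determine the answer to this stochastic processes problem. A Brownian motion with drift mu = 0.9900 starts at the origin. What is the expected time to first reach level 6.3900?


Expected first passage time = a/mu
= 6.3900/0.9900
= 6.4545

6.4545


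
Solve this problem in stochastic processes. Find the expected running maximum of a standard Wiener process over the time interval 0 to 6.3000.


E(max B(s)) = sqrt(2t/pi)
= sqrt(2*6.3000/pi)
= sqrt(4.0107)
= 2.0027

2.0027


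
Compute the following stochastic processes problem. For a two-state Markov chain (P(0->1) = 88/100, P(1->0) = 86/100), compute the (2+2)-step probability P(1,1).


P^4 = P^2 * P^2
Computing via matrix multiplication of the transition matrix.
Entry (1,1) of P^4 = 0.6540

0.6540


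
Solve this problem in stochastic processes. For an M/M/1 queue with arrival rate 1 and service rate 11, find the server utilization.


rho = lambda/mu
= 1/11
= 0.0909

0.0909


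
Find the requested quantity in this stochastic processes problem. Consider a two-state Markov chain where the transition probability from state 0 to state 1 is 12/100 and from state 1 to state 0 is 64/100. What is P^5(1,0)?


Computing P^5 by matrix multiplication.
P = [[0.8800, 0.1200], [0.6400, 0.3600]]
After raising P to the power 5:
P^5(1,0) = 0.8414

0.8414


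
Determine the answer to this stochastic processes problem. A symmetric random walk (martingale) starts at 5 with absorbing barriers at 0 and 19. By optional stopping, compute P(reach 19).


By optional stopping theorem: E(M at tau) = M(0) = 5
P(hit 19)*19 + P(hit 0)*0 = 5
P(hit 19) = (5 - 0)/(19 - 0) = 5/19 = 0.2632

0.2632


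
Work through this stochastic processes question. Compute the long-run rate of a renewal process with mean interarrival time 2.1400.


Long-run renewal rate = 1/E(X)
= 1/2.1400
= 0.4673

0.4673


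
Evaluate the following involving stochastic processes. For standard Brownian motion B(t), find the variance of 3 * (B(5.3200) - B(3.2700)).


Var(alpha*(B(t)-B(s))) = alpha^2 * (t-s)
= 3^2 * (5.3200 - 3.2700)
= 9 * 2.0500
= 18.4500

18.4500


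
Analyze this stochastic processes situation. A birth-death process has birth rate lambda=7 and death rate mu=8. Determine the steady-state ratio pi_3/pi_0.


For birth-death process, pi_n/pi_0 = (lambda/mu)^n
= (7/8)^3
= 0.6699

0.6699


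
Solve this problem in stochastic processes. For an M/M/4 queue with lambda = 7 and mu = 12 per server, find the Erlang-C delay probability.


a = lambda/mu = 0.5833
rho = a/c = 0.1458
Erlang-C formula applied:
C(c,a) = 0.0032

0.0032


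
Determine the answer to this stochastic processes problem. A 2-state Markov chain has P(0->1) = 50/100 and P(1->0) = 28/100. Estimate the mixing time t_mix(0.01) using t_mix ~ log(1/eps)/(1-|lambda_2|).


lambda_2 = |1 - p01 - p10| = |1 - 0.5000 - 0.2800| = 0.2200
t_mix ~ log(1/eps)/(1 - |lambda_2|)
= log(100)/(1 - 0.2200) = 4.6052/0.7800
= 5.9041

5.9041


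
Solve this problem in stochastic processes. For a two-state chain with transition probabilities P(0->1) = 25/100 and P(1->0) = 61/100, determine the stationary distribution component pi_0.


Stationary distribution: pi_0 = p10/(p01+p10), pi_1 = p01/(p01+p10)
p01 = 0.2500, p10 = 0.6100
pi_0 = 0.7093

0.7093


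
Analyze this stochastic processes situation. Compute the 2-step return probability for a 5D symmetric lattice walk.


P(return in 2 steps) = P(reverse first step) = 1/(2d)
= 1/10
= 0.1000

0.1000


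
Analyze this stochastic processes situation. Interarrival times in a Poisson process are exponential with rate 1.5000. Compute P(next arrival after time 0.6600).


P(X > t) = exp(-lambda * t)
= exp(-1.5000 * 0.6600)
= exp(-0.9900) = 0.3716

0.3716


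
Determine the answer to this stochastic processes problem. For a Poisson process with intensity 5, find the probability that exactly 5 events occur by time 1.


P(N(t)=k) = (lambda*t)^k * exp(-lambda*t) / k!
lambda*t = 5
= 5^5 * exp(-5) / 5!
= 3125 * 0.0067 / 120
= 0.1755

0.1755


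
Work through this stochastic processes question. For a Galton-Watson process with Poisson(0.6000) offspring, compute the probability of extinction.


Since mu = 0.6000 <= 1, extinction probability = 1.

1.0000


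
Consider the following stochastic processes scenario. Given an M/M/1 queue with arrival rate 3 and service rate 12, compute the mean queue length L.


rho = 3/12 = 0.2500
L = rho/(1-rho)
= 0.2500/0.7500
= 0.3333

0.3333


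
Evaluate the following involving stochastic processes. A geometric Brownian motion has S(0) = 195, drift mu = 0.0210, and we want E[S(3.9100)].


E[S(t)] = S(0) * exp(mu * t)
= 195 * exp(0.0210 * 3.9100)
= 195 * 1.0856
= 211.6872

211.6872


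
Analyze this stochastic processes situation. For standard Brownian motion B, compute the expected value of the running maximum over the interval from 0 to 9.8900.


E(max B(s)) = sqrt(2t/pi)
= sqrt(2*9.8900/pi)
= sqrt(6.2962)
= 2.5092

2.5092


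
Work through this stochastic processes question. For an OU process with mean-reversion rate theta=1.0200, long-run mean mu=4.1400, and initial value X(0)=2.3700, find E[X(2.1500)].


E[X(t)] = mu + (X(0) - mu)*exp(-theta*t)
= 4.1400 + (2.3700 - 4.1400)*exp(-1.0200*2.1500)
= 4.1400 + -1.7700 * 0.1116
= 3.9425

3.9425


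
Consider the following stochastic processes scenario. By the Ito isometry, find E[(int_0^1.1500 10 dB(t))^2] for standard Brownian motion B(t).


By Ito isometry: E[(int f dB)^2] = int f^2 dt
= 10^2 * 1.1500
= 100 * 1.1500 = 115.0000

115.0000


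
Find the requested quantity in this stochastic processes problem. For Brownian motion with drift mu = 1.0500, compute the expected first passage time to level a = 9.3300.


Expected first passage time = a/mu
= 9.3300/1.0500
= 8.8857

8.8857


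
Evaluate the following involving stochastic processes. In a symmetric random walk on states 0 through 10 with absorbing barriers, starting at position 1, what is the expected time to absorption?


For symmetric RW on 0,...,N with absorbing barriers, E(i) = i*(N-i)
E(1) = 1 * 9 = 9

9


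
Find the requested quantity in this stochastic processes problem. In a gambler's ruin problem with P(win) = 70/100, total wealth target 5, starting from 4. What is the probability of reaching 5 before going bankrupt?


Gambler's ruin formula:
r = q/p = 0.3000/0.7000 = 0.4286
P(win) = (1 - r^i)/(1 - r^N)
= (1 - 0.4286^4)/(1 - 0.4286^5)
= 0.9804

0.9804


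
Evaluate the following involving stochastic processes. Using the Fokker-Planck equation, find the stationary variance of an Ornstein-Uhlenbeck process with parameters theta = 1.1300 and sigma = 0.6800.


Stationary variance = sigma^2 / (2*theta)
= 0.6800^2 / (2*1.1300)
= 0.4624 / 2.2600
= 0.2046

0.2046


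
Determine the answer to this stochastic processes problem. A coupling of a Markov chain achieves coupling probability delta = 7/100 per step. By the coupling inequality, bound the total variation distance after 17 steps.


TV distance bound <= (1-delta)^n
= (1 - 0.0700)^17
= 0.9300^17
= 0.2912

0.2912


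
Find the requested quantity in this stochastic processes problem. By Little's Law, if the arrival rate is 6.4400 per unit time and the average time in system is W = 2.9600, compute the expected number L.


Little's Law: L = lambda * W
= 6.4400 * 2.9600
= 19.0624

19.0624


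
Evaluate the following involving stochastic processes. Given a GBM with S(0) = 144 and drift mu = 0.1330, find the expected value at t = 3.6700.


E[S(t)] = S(0) * exp(mu * t)
= 144 * exp(0.1330 * 3.6700)
= 144 * 1.6292
= 234.6097

234.6097


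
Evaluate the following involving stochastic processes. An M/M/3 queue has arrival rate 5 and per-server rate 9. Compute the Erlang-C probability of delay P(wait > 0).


a = lambda/mu = 0.5556
rho = a/c = 0.1852
Erlang-C formula applied:
C(c,a) = 0.0201

0.0201


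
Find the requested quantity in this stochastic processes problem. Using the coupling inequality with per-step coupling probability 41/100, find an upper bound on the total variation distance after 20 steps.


TV distance bound <= (1-delta)^n
= (1 - 0.4100)^20
= 0.5900^20
= 2.6124e-05

2.6124e-05


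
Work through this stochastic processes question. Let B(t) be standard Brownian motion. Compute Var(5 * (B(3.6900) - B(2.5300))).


Var(alpha*(B(t)-B(s))) = alpha^2 * (t-s)
= 5^2 * (3.6900 - 2.5300)
= 25 * 1.1600
= 29.0000

29.0000


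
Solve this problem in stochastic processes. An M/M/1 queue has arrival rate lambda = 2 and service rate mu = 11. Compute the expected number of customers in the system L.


rho = 2/11 = 0.1818
L = rho/(1-rho)
= 0.1818/0.8182
= 0.2222

0.2222


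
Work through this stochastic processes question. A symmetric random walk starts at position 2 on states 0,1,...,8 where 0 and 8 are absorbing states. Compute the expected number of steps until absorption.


For symmetric RW on 0,...,N with absorbing barriers, E(i) = i*(N-i)
E(2) = 2 * 6 = 12

12


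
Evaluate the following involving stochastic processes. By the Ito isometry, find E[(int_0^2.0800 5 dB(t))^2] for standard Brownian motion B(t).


By Ito isometry: E[(int f dB)^2] = int f^2 dt
= 5^2 * 2.0800
= 25 * 2.0800 = 52.0000

52.0000


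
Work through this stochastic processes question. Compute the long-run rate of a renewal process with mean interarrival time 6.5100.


Long-run renewal rate = 1/E(X)
= 1/6.5100
= 0.1536

0.1536


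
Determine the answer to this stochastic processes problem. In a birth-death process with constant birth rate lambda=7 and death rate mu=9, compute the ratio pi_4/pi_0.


For birth-death process, pi_n/pi_0 = (lambda/mu)^n
= (7/9)^4
= 0.3660

0.3660


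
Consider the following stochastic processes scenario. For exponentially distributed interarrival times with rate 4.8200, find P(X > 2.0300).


P(X > t) = exp(-lambda * t)
= exp(-4.8200 * 2.0300)
= exp(-9.7846) = 5.6312e-05

5.6312e-05


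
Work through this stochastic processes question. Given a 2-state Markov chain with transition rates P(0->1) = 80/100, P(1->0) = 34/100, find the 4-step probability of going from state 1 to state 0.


Computing P^4 by matrix multiplication.
P = [[0.2000, 0.8000], [0.3400, 0.6600]]
After raising P to the power 4:
P^4(1,0) = 0.2981

0.2981


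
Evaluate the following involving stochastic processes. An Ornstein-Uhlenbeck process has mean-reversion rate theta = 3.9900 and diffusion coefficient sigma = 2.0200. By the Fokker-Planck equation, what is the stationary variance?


Stationary variance = sigma^2 / (2*theta)
= 2.0200^2 / (2*3.9900)
= 4.0804 / 7.9800
= 0.5113

0.5113


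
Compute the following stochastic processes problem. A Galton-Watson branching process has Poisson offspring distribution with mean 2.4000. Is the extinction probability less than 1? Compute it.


Since mu = 2.4000 > 1, extinction prob q < 1.
Solve s = exp(mu*(s-1)) iteratively.
q = 0.1214

0.1214


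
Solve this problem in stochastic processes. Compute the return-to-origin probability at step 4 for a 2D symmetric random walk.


P = C(4,2)^2 / 4^4
= 6^2 / 256
= 36 / 256
= 0.1406

0.1406


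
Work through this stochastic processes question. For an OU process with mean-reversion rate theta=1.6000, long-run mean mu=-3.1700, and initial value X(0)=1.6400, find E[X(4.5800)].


E[X(t)] = mu + (X(0) - mu)*exp(-theta*t)
= -3.1700 + (1.6400 - -3.1700)*exp(-1.6000*4.5800)
= -3.1700 + 4.8100 * 6.5689e-04
= -3.1668

-3.1668


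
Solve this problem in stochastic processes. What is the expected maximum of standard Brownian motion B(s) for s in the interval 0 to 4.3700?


E(max B(s)) = sqrt(2t/pi)
= sqrt(2*4.3700/pi)
= sqrt(2.7820)
= 1.6679

1.6679


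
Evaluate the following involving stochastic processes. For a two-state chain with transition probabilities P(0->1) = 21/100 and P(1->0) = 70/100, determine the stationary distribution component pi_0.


Stationary distribution: pi_0 = p10/(p01+p10), pi_1 = p01/(p01+p10)
p01 = 0.2100, p10 = 0.7000
pi_0 = 0.7692

0.7692


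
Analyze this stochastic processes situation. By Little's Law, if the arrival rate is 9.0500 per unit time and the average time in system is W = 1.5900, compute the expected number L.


Little's Law: L = lambda * W
= 9.0500 * 1.5900
= 14.3895

14.3895


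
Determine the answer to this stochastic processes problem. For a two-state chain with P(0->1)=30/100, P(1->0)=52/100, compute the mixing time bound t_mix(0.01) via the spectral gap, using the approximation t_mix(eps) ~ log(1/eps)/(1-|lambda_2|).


lambda_2 = |1 - p01 - p10| = |1 - 0.3000 - 0.5200| = 0.1800
t_mix ~ log(1/eps)/(1 - |lambda_2|)
= log(100)/(1 - 0.1800) = 4.6052/0.8200
= 5.6161

5.6161


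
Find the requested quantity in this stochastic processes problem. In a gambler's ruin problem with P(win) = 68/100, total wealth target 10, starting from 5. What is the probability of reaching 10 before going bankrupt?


Gambler's ruin formula:
r = q/p = 0.3200/0.6800 = 0.4706
P(win) = (1 - r^i)/(1 - r^N)
= (1 - 0.4706^5)/(1 - 0.4706^10)
= 0.9774

0.9774


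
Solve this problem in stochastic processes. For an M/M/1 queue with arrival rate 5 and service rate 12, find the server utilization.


rho = lambda/mu
= 5/12
= 0.4167

0.4167


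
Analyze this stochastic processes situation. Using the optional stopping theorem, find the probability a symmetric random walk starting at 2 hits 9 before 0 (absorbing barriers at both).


By optional stopping theorem: E(M at tau) = M(0) = 2
P(hit 9)*9 + P(hit 0)*0 = 2
P(hit 9) = (2 - 0)/(9 - 0) = 2/9 = 0.2222

0.2222


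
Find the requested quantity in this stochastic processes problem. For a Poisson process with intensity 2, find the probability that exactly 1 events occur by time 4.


P(N(t)=k) = (lambda*t)^k * exp(-lambda*t) / k!
lambda*t = 8
= 8^1 * exp(-8) / 1!
= 8 * 3.3546e-04 / 1
= 0.0027

0.0027


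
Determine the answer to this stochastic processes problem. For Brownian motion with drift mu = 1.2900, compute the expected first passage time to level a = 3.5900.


Expected first passage time = a/mu
= 3.5900/1.2900
= 2.7829

2.7829


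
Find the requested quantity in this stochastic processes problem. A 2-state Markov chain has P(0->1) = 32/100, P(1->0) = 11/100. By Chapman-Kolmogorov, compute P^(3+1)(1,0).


P^4 = P^3 * P^1
Computing via matrix multiplication of the transition matrix.
Entry (1,0) of P^4 = 0.2288

0.2288


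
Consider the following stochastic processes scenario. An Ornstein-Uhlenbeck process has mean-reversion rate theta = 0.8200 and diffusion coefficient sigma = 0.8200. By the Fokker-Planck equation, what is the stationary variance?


Stationary variance = sigma^2 / (2*theta)
= 0.8200^2 / (2*0.8200)
= 0.6724 / 1.6400
= 0.4100

0.4100


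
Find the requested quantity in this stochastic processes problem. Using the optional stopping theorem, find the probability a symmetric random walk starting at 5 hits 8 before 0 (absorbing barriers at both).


By optional stopping theorem: E(M at tau) = M(0) = 5
P(hit 8)*8 + P(hit 0)*0 = 5
P(hit 8) = (5 - 0)/(8 - 0) = 5/8 = 0.6250

0.6250
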